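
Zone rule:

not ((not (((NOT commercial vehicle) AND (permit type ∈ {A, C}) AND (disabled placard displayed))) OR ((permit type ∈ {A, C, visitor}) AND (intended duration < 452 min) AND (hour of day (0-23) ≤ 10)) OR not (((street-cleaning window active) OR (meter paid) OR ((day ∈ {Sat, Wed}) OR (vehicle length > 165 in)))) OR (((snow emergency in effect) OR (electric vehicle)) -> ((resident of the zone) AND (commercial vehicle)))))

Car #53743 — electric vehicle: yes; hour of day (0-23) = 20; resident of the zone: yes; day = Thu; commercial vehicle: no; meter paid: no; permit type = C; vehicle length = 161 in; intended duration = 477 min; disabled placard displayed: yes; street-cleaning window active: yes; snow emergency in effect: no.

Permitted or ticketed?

Atomic conditions:
  NOT commercial vehicle: no → true
  permit type ∈ {A, C}: C is in the set → true
  disabled placard displayed: yes → true
  permit type ∈ {A, C, visitor}: C is in the set → true
  intended duration < 452 min: 477 < 452 is false
  hour of day (0-23) ≤ 10: 20 ≤ 10 is false
  street-cleaning window active: yes → true
  meter paid: no → false
  day ∈ {Sat, Wed}: Thu is not in the set → false
  vehicle length > 165 in: 161 > 165 is false
  snow emergency in effect: no → false
  electric vehicle: yes → true
  resident of the zone: yes → true
  commercial vehicle: no → false
Combine:
[1.1.1] true AND true AND true = true
[1.1] NOT true = false
[1.2] true AND false AND false = false
[1.3.1.3] false OR false = false
[1.3.1] true OR false OR false = true
[1.3] NOT true = false
[1.4.1] false OR true = true
[1.4.2] true AND false = false
[1.4] true → false = false
[1] false OR false OR false OR false = false
[root] NOT false = true
Overall: true → permitted

Permitted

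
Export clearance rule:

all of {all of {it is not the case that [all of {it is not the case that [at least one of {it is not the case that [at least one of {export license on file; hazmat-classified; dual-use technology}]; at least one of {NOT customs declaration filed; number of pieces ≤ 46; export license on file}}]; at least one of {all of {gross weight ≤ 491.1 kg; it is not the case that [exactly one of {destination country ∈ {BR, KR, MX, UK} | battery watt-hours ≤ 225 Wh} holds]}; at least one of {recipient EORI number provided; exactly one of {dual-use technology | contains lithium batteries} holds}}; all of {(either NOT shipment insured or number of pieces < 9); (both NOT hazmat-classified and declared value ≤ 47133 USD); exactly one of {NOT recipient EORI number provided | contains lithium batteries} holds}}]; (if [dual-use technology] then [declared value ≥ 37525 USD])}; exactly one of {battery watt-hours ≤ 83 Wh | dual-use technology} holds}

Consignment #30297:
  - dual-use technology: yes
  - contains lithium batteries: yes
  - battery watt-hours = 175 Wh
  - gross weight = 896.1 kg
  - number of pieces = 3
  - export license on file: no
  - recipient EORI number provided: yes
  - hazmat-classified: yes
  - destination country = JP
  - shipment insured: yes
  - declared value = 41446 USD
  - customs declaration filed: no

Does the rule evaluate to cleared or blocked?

Cleared

Atomic conditions:
  export license on file: no → false
  hazmat-classified: yes → true
  dual-use technology: yes → true
  NOT customs declaration filed: no → true
  number of pieces ≤ 46: 3 ≤ 46 is true
  gross weight ≤ 491.1 kg: 896.1 ≤ 491.1 is false
  destination country ∈ {BR, KR, MX, UK}: JP is not in the set → false
  battery watt-hours ≤ 225 Wh: 175 ≤ 225 is true
  recipient EORI number provided: yes → true
  contains lithium batteries: yes → true
  NOT shipment insured: yes → false
  number of pieces < 9: 3 < 9 is true
  NOT hazmat-classified: yes → false
  declared value ≤ 47133 USD: 41446 ≤ 47133 is true
  NOT recipient EORI number provided: yes → false
  declared value ≥ 37525 USD: 41446 ≥ 37525 is true
  battery watt-hours ≤ 83 Wh: 175 ≤ 83 is false
Combine:
[1.1.1.1.1.1.1] false OR true OR true = true
[1.1.1.1.1.1] NOT true = false
[1.1.1.1.1.2] true OR true OR false = true
[1.1.1.1.1] false OR true = true
[1.1.1.1] NOT true = false
[1.1.1.2.1.2.1] exactly-one(false, true) = true
[1.1.1.2.1.2] NOT true = false
[1.1.1.2.1] false AND false = false
[1.1.1.2.2.2] exactly-one(true, true) = false
[1.1.1.2.2] true OR false = true
[1.1.1.2] false OR true = true
[1.1.1.3.1] false OR true = true
[1.1.1.3.2] false AND true = false
[1.1.1.3.3] exactly-one(false, true) = true
[1.1.1.3] true AND false AND true = false
[1.1.1] false AND true AND false = false
[1.1] NOT false = true
[1.2] true → true = true
[1] true AND true = true
[2] exactly-one(false, true) = true
[root] true AND true = true
Overall: true → cleared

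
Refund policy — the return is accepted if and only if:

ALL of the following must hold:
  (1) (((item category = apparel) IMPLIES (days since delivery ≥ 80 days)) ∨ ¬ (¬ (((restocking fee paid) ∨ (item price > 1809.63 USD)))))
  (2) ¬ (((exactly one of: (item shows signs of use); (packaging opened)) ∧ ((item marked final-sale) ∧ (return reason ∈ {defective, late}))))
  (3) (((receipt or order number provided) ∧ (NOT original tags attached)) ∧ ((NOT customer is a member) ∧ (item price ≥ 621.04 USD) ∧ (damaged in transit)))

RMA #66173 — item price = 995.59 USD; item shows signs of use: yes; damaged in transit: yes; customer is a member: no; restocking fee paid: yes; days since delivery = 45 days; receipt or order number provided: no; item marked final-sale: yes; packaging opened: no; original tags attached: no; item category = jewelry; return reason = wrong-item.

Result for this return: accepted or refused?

Refused

Atomic conditions:
  item category = apparel: jewelry == apparel is false
  days since delivery ≥ 80 days: 45 ≥ 80 is false
  restocking fee paid: yes → true
  item price > 1809.63 USD: 995.59 > 1809.63 is false
  item shows signs of use: yes → true
  packaging opened: no → false
  item marked final-sale: yes → true
  return reason ∈ {defective, late}: wrong-item is not in the set → false
  receipt or order number provided: no → false
  NOT original tags attached: no → true
  NOT customer is a member: no → true
  item price ≥ 621.04 USD: 995.59 ≥ 621.04 is true
  damaged in transit: yes → true
Combine:
[1.1] false → false (antecedent false ⇒ implication holds) = true
[1.2.1.1] true OR false = true
[1.2.1] NOT true = false
[1.2] NOT false = true
[1] true OR true = true
[2.1.1] exactly-one(true, false) = true
[2.1.2] true AND false = false
[2.1] true AND false = false
[2] NOT false = true
[3.1] false AND true = false
[3.2] true AND true AND true = true
[3] false AND true = false
[root] true AND true AND false = false
Overall: false → refused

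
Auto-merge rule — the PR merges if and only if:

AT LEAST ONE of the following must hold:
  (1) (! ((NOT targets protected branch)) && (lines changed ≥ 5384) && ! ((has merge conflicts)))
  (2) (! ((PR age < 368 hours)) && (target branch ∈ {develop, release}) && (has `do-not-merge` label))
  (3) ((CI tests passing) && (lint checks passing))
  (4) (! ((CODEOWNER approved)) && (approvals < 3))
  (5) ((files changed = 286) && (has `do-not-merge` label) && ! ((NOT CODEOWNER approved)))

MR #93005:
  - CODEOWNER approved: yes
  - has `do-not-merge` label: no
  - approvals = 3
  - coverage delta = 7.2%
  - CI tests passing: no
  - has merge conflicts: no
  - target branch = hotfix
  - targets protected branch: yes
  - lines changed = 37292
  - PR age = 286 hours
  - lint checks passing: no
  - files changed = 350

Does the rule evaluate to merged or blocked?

Merged

Atomic conditions:
  NOT targets protected branch: yes → false
  lines changed ≥ 5384: 37292 ≥ 5384 is true
  has merge conflicts: no → false
  PR age < 368 hours: 286 < 368 is true
  target branch ∈ {develop, release}: hotfix is not in the set → false
  has `do-not-merge` label: no → false
  CI tests passing: no → false
  lint checks passing: no → false
  CODEOWNER approved: yes → true
  approvals < 3: 3 < 3 is false
  files changed = 286: 350 == 286 is false
  NOT CODEOWNER approved: yes → false
Combine:
[1.1] NOT false = true
[1.3] NOT false = true
[1] true AND true AND true = true
[2.1] NOT true = false
[2] false AND false AND false = false
[3] false AND false = false
[4.1] NOT true = false
[4] false AND false = false
[5.3] NOT false = true
[5] false AND false AND true = false
[root] true OR false OR false OR false OR false = true
Overall: true → merged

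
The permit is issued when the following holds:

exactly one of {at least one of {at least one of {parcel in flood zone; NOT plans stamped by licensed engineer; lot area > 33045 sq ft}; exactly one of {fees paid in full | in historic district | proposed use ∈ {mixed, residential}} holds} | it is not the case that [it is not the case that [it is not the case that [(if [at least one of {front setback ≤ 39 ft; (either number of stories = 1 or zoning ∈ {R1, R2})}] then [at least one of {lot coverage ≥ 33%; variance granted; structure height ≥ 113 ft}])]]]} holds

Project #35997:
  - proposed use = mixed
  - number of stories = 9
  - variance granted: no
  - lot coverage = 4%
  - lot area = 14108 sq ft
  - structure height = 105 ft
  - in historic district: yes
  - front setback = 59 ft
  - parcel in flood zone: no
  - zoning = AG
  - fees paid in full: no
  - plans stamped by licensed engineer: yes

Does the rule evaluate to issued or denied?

Denied

Atomic conditions:
  parcel in flood zone: no → false
  NOT plans stamped by licensed engineer: yes → false
  lot area > 33045 sq ft: 14108 > 33045 is false
  fees paid in full: no → false
  in historic district: yes → true
  proposed use ∈ {mixed, residential}: mixed is in the set → true
  front setback ≤ 39 ft: 59 ≤ 39 is false
  number of stories = 1: 9 == 1 is false
  zoning ∈ {R1, R2}: AG is not in the set → false
  lot coverage ≥ 33%: 4 ≥ 33 is false
  variance granted: no → false
  structure height ≥ 113 ft: 105 ≥ 113 is false
Combine:
[1.1] false OR false OR false = false
[1.2] exactly-one(false, true, true) = false
[1] false OR false = false
[2.1.1.1.1.2] false OR false = false
[2.1.1.1.1] false OR false = false
[2.1.1.1.2] false OR false OR false = false
[2.1.1.1] false → false (antecedent false ⇒ implication holds) = true
[2.1.1] NOT true = false
[2.1] NOT false = true
[2] NOT true = false
[root] exactly-one(false, false) = false
Overall: false → denied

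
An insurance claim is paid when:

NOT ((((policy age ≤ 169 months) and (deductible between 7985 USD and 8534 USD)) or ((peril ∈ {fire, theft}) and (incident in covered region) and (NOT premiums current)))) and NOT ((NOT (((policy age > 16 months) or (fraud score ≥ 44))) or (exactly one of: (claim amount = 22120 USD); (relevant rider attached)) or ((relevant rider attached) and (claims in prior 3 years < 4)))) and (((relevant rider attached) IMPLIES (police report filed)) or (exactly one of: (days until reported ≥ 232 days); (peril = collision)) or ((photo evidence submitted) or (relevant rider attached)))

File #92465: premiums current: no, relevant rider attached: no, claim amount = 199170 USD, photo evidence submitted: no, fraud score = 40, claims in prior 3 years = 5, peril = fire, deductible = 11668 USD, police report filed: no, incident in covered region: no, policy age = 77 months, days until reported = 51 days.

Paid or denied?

Atomic conditions:
  policy age ≤ 169 months: 77 ≤ 169 is true
  deductible between 7985 USD and 8534 USD: 11668 in [7985, 8534] is false
  peril ∈ {fire, theft}: fire is in the set → true
  incident in covered region: no → false
  NOT premiums current: no → true
  policy age > 16 months: 77 > 16 is true
  fraud score ≥ 44: 40 ≥ 44 is false
  claim amount = 22120 USD: 199170 == 22120 is false
  relevant rider attached: no → false
  claims in prior 3 years < 4: 5 < 4 is false
  police report filed: no → false
  days until reported ≥ 232 days: 51 ≥ 232 is false
  peril = collision: fire == collision is false
  photo evidence submitted: no → false
Combine:
[1.1.1] true AND false = false
[1.1.2] true AND false AND true = false
[1.1] false OR false = false
[1] NOT false = true
[2.1.1.1] true OR false = true
[2.1.1] NOT true = false
[2.1.2] exactly-one(false, false) = false
[2.1.3] false AND false = false
[2.1] false OR false OR false = false
[2] NOT false = true
[3.1] false → false (antecedent false ⇒ implication holds) = true
[3.2] exactly-one(false, false) = false
[3.3] false OR false = false
[3] true OR false OR false = true
[root] true AND true AND true = true
Overall: true → paid

Paid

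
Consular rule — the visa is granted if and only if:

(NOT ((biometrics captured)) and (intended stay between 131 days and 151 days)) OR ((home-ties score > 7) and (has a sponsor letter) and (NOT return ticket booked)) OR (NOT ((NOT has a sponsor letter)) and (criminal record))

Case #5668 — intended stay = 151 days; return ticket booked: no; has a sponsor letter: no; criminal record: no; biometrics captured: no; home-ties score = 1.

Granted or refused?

Atomic conditions:
  biometrics captured: no → false
  intended stay between 131 days and 151 days: 151 in [131, 151] is true
  home-ties score > 7: 1 > 7 is false
  has a sponsor letter: no → false
  NOT return ticket booked: no → true
  NOT has a sponsor letter: no → true
  criminal record: no → false
Combine:
[1.1] NOT false = true
[1] true AND true = true
[2] false AND false AND true = false
[3.1] NOT true = false
[3] false AND false = false
[root] true OR false OR false = true
Overall: true → granted

Granted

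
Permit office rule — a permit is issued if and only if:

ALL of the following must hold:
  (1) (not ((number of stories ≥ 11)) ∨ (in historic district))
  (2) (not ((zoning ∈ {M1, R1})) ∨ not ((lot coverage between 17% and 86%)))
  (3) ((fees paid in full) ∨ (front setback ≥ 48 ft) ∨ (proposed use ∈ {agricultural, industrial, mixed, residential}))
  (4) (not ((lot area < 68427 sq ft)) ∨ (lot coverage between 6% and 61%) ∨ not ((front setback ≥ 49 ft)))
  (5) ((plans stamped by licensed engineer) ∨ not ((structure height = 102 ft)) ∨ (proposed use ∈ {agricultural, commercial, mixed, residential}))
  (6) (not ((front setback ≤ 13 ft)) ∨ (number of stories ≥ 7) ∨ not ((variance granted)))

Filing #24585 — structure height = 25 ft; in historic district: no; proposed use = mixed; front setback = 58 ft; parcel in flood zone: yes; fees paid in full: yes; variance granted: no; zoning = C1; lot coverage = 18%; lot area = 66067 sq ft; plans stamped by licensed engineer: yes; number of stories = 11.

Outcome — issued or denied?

Atomic conditions:
  number of stories ≥ 11: 11 ≥ 11 is true
  in historic district: no → false
  zoning ∈ {M1, R1}: C1 is not in the set → false
  lot coverage between 17% and 86%: 18 in [17, 86] is true
  fees paid in full: yes → true
  front setback ≥ 48 ft: 58 ≥ 48 is true
  proposed use ∈ {agricultural, industrial, mixed, residential}: mixed is in the set → true
  lot area < 68427 sq ft: 66067 < 68427 is true
  lot coverage between 6% and 61%: 18 in [6, 61] is true
  front setback ≥ 49 ft: 58 ≥ 49 is true
  plans stamped by licensed engineer: yes → true
  structure height = 102 ft: 25 == 102 is false
  proposed use ∈ {agricultural, commercial, mixed, residential}: mixed is in the set → true
  front setback ≤ 13 ft: 58 ≤ 13 is false
  number of stories ≥ 7: 11 ≥ 7 is true
  variance granted: no → false
Combine:
[1.1] NOT true = false
[1] false OR false = false
[2.1] NOT false = true
[2.2] NOT true = false
[2] true OR false = true
[3] true OR true OR true = true
[4.1] NOT true = false
[4.3] NOT true = false
[4] false OR true OR false = true
[5.2] NOT false = true
[5] true OR true OR true = true
[6.1] NOT false = true
[6.3] NOT false = true
[6] true OR true OR true = true
[root] false AND true AND true AND true AND true AND true = false
Overall: false → denied

Denied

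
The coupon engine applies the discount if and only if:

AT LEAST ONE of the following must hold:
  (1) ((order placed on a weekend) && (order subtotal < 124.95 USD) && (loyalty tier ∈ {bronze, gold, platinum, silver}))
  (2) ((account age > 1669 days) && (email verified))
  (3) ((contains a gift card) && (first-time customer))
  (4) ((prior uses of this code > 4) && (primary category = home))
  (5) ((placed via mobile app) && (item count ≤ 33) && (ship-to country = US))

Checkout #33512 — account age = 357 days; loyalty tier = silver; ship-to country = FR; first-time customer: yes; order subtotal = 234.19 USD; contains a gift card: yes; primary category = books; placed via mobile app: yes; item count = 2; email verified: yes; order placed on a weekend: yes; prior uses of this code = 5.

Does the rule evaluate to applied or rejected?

Atomic conditions:
  order placed on a weekend: yes → true
  order subtotal < 124.95 USD: 234.19 < 124.95 is false
  loyalty tier ∈ {bronze, gold, platinum, silver}: silver is in the set → true
  account age > 1669 days: 357 > 1669 is false
  email verified: yes → true
  contains a gift card: yes → true
  first-time customer: yes → true
  prior uses of this code > 4: 5 > 4 is true
  primary category = home: books == home is false
  placed via mobile app: yes → true
  item count ≤ 33: 2 ≤ 33 is true
  ship-to country = US: FR == US is false
Combine:
[1] true AND false AND true = false
[2] false AND true = false
[3] true AND true = true
[4] true AND false = false
[5] true AND true AND false = false
[root] false OR false OR true OR false OR false = true
Overall: true → applied

Applied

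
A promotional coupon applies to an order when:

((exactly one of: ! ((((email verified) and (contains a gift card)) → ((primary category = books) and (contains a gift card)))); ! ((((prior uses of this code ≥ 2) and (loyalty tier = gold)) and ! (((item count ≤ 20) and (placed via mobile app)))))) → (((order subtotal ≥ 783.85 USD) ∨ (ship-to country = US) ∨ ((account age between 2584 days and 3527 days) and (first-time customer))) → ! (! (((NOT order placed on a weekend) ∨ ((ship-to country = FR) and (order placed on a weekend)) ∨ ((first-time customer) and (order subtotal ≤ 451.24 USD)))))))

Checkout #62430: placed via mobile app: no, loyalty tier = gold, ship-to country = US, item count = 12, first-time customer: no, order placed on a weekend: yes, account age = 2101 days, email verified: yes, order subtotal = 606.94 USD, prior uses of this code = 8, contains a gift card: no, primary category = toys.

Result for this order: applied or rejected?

Applied

Atomic conditions:
  email verified: yes → true
  contains a gift card: no → false
  primary category = books: toys == books is false
  prior uses of this code ≥ 2: 8 ≥ 2 is true
  loyalty tier = gold: gold == gold is true
  item count ≤ 20: 12 ≤ 20 is true
  placed via mobile app: no → false
  order subtotal ≥ 783.85 USD: 606.94 ≥ 783.85 is false
  ship-to country = US: US == US is true
  account age between 2584 days and 3527 days: 2101 in [2584, 3527] is false
  first-time customer: no → false
  NOT order placed on a weekend: yes → false
  ship-to country = FR: US == FR is false
  order placed on a weekend: yes → true
  order subtotal ≤ 451.24 USD: 606.94 ≤ 451.24 is false
Combine:
[1.1.1.1] true AND false = false
[1.1.1.2] false AND false = false
[1.1.1] false → false (antecedent false ⇒ implication holds) = true
[1.1] NOT true = false
[1.2.1.1] true AND true = true
[1.2.1.2.1] true AND false = false
[1.2.1.2] NOT false = true
[1.2.1] true AND true = true
[1.2] NOT true = false
[1] exactly-one(false, false) = false
[2.1.3] false AND false = false
[2.1] false OR true OR false = true
[2.2.1.1.2] false AND true = false
[2.2.1.1.3] false AND false = false
[2.2.1.1] false OR false OR false = false
[2.2.1] NOT false = true
[2.2] NOT true = false
[2] true → false = false
[root] false → false (antecedent false ⇒ implication holds) = true
Overall: true → applied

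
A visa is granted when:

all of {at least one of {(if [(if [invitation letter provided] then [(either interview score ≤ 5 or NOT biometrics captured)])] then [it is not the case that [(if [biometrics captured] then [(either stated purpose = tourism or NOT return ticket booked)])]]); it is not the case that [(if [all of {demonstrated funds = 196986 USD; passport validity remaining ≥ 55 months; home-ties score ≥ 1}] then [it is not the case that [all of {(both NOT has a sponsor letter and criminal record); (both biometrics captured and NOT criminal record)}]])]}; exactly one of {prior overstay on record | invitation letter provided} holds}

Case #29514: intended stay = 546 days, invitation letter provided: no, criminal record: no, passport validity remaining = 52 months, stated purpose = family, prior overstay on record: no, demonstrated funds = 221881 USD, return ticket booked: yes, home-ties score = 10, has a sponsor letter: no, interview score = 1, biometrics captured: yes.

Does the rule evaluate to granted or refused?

Refused

Atomic conditions:
  invitation letter provided: no → false
  interview score ≤ 5: 1 ≤ 5 is true
  NOT biometrics captured: yes → false
  biometrics captured: yes → true
  stated purpose = tourism: family == tourism is false
  NOT return ticket booked: yes → false
  demonstrated funds = 196986 USD: 221881 == 196986 is false
  passport validity remaining ≥ 55 months: 52 ≥ 55 is false
  home-ties score ≥ 1: 10 ≥ 1 is true
  NOT has a sponsor letter: no → true
  criminal record: no → false
  NOT criminal record: no → true
  prior overstay on record: no → false
Combine:
[1.1.1.2] true OR false = true
[1.1.1] false → true (antecedent false ⇒ implication holds) = true
[1.1.2.1.2] false OR false = false
[1.1.2.1] true → false = false
[1.1.2] NOT false = true
[1.1] true → true = true
[1.2.1.1] false AND false AND true = false
[1.2.1.2.1.1] true AND false = false
[1.2.1.2.1.2] true AND true = true
[1.2.1.2.1] false AND true = false
[1.2.1.2] NOT false = true
[1.2.1] false → true (antecedent false ⇒ implication holds) = true
[1.2] NOT true = false
[1] true OR false = true
[2] exactly-one(false, false) = false
[root] true AND false = false
Overall: false → refused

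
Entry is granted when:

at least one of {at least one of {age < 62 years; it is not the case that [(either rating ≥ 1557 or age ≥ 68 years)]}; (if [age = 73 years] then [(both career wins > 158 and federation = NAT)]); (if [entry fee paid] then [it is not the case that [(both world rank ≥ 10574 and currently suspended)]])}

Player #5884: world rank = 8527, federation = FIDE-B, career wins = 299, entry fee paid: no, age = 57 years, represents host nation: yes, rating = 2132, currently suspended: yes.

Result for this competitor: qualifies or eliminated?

Atomic conditions:
  age < 62 years: 57 < 62 is true
  rating ≥ 1557: 2132 ≥ 1557 is true
  age ≥ 68 years: 57 ≥ 68 is false
  age = 73 years: 57 == 73 is false
  career wins > 158: 299 > 158 is true
  federation = NAT: FIDE-B == NAT is false
  entry fee paid: no → false
  world rank ≥ 10574: 8527 ≥ 10574 is false
  currently suspended: yes → true
Combine:
[1.2.1] true OR false = true
[1.2] NOT true = false
[1] true OR false = true
[2.2] true AND false = false
[2] false → false (antecedent false ⇒ implication holds) = true
[3.2.1] false AND true = false
[3.2] NOT false = true
[3] false → true (antecedent false ⇒ implication holds) = true
[root] true OR true OR true = true
Overall: true → qualifies

Qualifies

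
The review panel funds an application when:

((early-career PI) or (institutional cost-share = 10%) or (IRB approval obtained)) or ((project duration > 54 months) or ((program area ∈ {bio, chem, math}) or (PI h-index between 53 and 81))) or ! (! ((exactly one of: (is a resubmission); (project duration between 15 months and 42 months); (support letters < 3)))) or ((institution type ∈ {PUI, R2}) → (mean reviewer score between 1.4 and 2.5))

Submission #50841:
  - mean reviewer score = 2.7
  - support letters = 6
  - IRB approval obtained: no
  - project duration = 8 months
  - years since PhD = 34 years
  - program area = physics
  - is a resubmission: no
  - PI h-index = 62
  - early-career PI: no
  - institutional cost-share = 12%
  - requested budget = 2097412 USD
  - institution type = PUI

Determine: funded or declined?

Funded

Atomic conditions:
  early-career PI: no → false
  institutional cost-share = 10%: 12 == 10 is false
  IRB approval obtained: no → false
  project duration > 54 months: 8 > 54 is false
  program area ∈ {bio, chem, math}: physics is not in the set → false
  PI h-index between 53 and 81: 62 in [53, 81] is true
  is a resubmission: no → false
  project duration between 15 months and 42 months: 8 in [15, 42] is false
  support letters < 3: 6 < 3 is false
  institution type ∈ {PUI, R2}: PUI is in the set → true
  mean reviewer score between 1.4 and 2.5: 2.7 in [1.4, 2.5] is false
Combine:
[1] false OR false OR false = false
[2.2] false OR true = true
[2] false OR true = true
[3.1.1] exactly-one(false, false, false) = false
[3.1] NOT false = true
[3] NOT true = false
[4] true → false = false
[root] false OR true OR false OR false = true
Overall: true → funded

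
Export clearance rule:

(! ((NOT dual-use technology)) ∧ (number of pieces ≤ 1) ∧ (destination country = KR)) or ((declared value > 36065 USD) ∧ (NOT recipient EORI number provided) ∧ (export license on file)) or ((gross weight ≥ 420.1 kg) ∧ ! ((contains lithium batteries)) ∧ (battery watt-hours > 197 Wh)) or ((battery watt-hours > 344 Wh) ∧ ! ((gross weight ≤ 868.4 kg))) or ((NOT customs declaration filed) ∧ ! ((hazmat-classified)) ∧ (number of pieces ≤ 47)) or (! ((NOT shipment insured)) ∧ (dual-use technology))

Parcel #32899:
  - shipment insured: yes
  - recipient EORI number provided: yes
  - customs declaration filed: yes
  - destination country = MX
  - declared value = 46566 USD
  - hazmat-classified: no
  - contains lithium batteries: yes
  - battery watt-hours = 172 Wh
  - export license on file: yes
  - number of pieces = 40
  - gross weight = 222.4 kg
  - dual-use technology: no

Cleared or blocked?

Blocked

Atomic conditions:
  NOT dual-use technology: no → true
  number of pieces ≤ 1: 40 ≤ 1 is false
  destination country = KR: MX == KR is false
  declared value > 36065 USD: 46566 > 36065 is true
  NOT recipient EORI number provided: yes → false
  export license on file: yes → true
  gross weight ≥ 420.1 kg: 222.4 ≥ 420.1 is false
  contains lithium batteries: yes → true
  battery watt-hours > 197 Wh: 172 > 197 is false
  battery watt-hours > 344 Wh: 172 > 344 is false
  gross weight ≤ 868.4 kg: 222.4 ≤ 868.4 is true
  NOT customs declaration filed: yes → false
  hazmat-classified: no → false
  number of pieces ≤ 47: 40 ≤ 47 is true
  NOT shipment insured: yes → false
  dual-use technology: no → false
Combine:
[1.1] NOT true = false
[1] false AND false AND false = false
[2] true AND false AND true = false
[3.2] NOT true = false
[3] false AND false AND false = false
[4.2] NOT true = false
[4] false AND false = false
[5.2] NOT false = true
[5] false AND true AND true = false
[6.1] NOT false = true
[6] true AND false = false
[root] false OR false OR false OR false OR false OR false = false
Overall: false → blocked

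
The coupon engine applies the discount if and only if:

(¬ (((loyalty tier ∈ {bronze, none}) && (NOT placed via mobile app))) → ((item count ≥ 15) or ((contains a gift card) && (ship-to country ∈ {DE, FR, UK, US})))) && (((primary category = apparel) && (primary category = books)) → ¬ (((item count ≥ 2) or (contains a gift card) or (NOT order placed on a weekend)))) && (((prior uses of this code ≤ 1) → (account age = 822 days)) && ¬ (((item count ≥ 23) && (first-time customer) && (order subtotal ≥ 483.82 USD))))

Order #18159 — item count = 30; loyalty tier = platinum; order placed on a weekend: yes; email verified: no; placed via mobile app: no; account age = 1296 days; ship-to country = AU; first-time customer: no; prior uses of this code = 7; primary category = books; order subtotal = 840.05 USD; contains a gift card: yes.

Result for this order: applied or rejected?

Applied

Atomic conditions:
  loyalty tier ∈ {bronze, none}: platinum is not in the set → false
  NOT placed via mobile app: no → true
  item count ≥ 15: 30 ≥ 15 is true
  contains a gift card: yes → true
  ship-to country ∈ {DE, FR, UK, US}: AU is not in the set → false
  primary category = apparel: books == apparel is false
  primary category = books: books == books is true
  item count ≥ 2: 30 ≥ 2 is true
  NOT order placed on a weekend: yes → false
  prior uses of this code ≤ 1: 7 ≤ 1 is false
  account age = 822 days: 1296 == 822 is false
  item count ≥ 23: 30 ≥ 23 is true
  first-time customer: no → false
  order subtotal ≥ 483.82 USD: 840.05 ≥ 483.82 is true
Combine:
[1.1.1] false AND true = false
[1.1] NOT false = true
[1.2.2] true AND false = false
[1.2] true OR false = true
[1] true → true = true
[2.1] false AND true = false
[2.2.1] true OR true OR false = true
[2.2] NOT true = false
[2] false → false (antecedent false ⇒ implication holds) = true
[3.1] false → false (antecedent false ⇒ implication holds) = true
[3.2.1] true AND false AND true = false
[3.2] NOT false = true
[3] true AND true = true
[root] true AND true AND true = true
Overall: true → applied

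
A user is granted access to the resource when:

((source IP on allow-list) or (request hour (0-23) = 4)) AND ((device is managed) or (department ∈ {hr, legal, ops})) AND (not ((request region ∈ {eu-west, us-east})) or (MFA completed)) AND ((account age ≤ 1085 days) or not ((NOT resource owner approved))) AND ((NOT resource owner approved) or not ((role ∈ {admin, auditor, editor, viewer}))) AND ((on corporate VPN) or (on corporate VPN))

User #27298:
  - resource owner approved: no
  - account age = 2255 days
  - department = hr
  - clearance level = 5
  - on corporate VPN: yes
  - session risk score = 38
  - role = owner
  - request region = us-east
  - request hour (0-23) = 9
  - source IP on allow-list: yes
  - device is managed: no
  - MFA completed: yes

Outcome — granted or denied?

Atomic conditions:
  source IP on allow-list: yes → true
  request hour (0-23) = 4: 9 == 4 is false
  device is managed: no → false
  department ∈ {hr, legal, ops}: hr is in the set → true
  request region ∈ {eu-west, us-east}: us-east is in the set → true
  MFA completed: yes → true
  account age ≤ 1085 days: 2255 ≤ 1085 is false
  NOT resource owner approved: no → true
  role ∈ {admin, auditor, editor, viewer}: owner is not in the set → false
  on corporate VPN: yes → true
Combine:
[1] true OR false = true
[2] false OR true = true
[3.1] NOT true = false
[3] false OR true = true
[4.2] NOT true = false
[4] false OR false = false
[5.2] NOT false = true
[5] true OR true = true
[6] true OR true = true
[root] true AND true AND true AND false AND true AND true = false
Overall: false → denied

Denied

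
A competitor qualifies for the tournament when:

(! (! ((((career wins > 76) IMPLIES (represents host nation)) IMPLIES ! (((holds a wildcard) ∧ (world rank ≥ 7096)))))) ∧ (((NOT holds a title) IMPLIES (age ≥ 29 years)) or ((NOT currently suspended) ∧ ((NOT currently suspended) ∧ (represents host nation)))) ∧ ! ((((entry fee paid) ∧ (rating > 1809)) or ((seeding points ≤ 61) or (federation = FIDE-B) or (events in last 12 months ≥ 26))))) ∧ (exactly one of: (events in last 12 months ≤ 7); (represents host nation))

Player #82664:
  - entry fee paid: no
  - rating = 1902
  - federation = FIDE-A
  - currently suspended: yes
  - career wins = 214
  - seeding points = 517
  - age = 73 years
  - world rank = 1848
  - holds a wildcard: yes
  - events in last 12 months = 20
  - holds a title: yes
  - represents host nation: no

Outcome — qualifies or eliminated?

Eliminated

Atomic conditions:
  career wins > 76: 214 > 76 is true
  represents host nation: no → false
  holds a wildcard: yes → true
  world rank ≥ 7096: 1848 ≥ 7096 is false
  NOT holds a title: yes → false
  age ≥ 29 years: 73 ≥ 29 is true
  NOT currently suspended: yes → false
  entry fee paid: no → false
  rating > 1809: 1902 > 1809 is true
  seeding points ≤ 61: 517 ≤ 61 is false
  federation = FIDE-B: FIDE-A == FIDE-B is false
  events in last 12 months ≥ 26: 20 ≥ 26 is false
  events in last 12 months ≤ 7: 20 ≤ 7 is false
Combine:
[1.1.1.1.1] true → false = false
[1.1.1.1.2.1] true AND false = false
[1.1.1.1.2] NOT false = true
[1.1.1.1] false → true (antecedent false ⇒ implication holds) = true
[1.1.1] NOT true = false
[1.1] NOT false = true
[1.2.1] false → true (antecedent false ⇒ implication holds) = true
[1.2.2.2] false AND false = false
[1.2.2] false AND false = false
[1.2] true OR false = true
[1.3.1.1] false AND true = false
[1.3.1.2] false OR false OR false = false
[1.3.1] false OR false = false
[1.3] NOT false = true
[1] true AND true AND true = true
[2] exactly-one(false, false) = false
[root] true AND false = false
Overall: false → eliminated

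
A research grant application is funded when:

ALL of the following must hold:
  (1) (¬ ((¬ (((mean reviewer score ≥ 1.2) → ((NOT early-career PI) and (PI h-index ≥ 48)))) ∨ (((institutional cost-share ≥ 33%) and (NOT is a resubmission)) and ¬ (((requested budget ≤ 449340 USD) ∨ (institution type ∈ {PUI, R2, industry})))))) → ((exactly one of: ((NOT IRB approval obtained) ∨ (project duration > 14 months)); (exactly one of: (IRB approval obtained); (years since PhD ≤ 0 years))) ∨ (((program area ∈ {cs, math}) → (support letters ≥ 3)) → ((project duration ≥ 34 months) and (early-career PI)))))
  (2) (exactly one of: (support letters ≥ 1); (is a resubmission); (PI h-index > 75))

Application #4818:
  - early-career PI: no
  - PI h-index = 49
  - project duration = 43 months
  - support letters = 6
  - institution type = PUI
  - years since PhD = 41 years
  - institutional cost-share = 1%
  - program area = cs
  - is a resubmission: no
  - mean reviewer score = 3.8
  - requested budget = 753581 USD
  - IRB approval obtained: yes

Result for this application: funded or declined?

Declined

Atomic conditions:
  mean reviewer score ≥ 1.2: 3.8 ≥ 1.2 is true
  NOT early-career PI: no → true
  PI h-index ≥ 48: 49 ≥ 48 is true
  institutional cost-share ≥ 33%: 1 ≥ 33 is false
  NOT is a resubmission: no → true
  requested budget ≤ 449340 USD: 753581 ≤ 449340 is false
  institution type ∈ {PUI, R2, industry}: PUI is in the set → true
  NOT IRB approval obtained: yes → false
  project duration > 14 months: 43 > 14 is true
  IRB approval obtained: yes → true
  years since PhD ≤ 0 years: 41 ≤ 0 is false
  program area ∈ {cs, math}: cs is in the set → true
  support letters ≥ 3: 6 ≥ 3 is true
  project duration ≥ 34 months: 43 ≥ 34 is true
  early-career PI: no → false
  support letters ≥ 1: 6 ≥ 1 is true
  is a resubmission: no → false
  PI h-index > 75: 49 > 75 is false
Combine:
[1.1.1.1.1.2] true AND true = true
[1.1.1.1.1] true → true = true
[1.1.1.1] NOT true = false
[1.1.1.2.1] false AND true = false
[1.1.1.2.2.1] false OR true = true
[1.1.1.2.2] NOT true = false
[1.1.1.2] false AND false = false
[1.1.1] false OR false = false
[1.1] NOT false = true
[1.2.1.1] false OR true = true
[1.2.1.2] exactly-one(true, false) = true
[1.2.1] exactly-one(true, true) = false
[1.2.2.1] true → true = true
[1.2.2.2] true AND false = false
[1.2.2] true → false = false
[1.2] false OR false = false
[1] true → false = false
[2] exactly-one(true, false, false) = true
[root] false AND true = false
Overall: false → declined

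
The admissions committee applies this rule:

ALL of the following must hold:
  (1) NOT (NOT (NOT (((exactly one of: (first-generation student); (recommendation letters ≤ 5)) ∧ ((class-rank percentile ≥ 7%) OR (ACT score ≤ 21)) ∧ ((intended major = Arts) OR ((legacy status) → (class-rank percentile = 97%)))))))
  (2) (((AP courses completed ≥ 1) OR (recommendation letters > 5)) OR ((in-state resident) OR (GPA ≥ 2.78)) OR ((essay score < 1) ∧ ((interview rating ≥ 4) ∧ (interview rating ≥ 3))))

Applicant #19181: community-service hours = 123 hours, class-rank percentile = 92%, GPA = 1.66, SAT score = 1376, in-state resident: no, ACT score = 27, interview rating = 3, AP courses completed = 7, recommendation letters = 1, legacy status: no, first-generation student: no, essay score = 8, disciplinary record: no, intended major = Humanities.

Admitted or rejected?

Atomic conditions:
  first-generation student: no → false
  recommendation letters ≤ 5: 1 ≤ 5 is true
  class-rank percentile ≥ 7%: 92 ≥ 7 is true
  ACT score ≤ 21: 27 ≤ 21 is false
  intended major = Arts: Humanities == Arts is false
  legacy status: no → false
  class-rank percentile = 97%: 92 == 97 is false
  AP courses completed ≥ 1: 7 ≥ 1 is true
  recommendation letters > 5: 1 > 5 is false
  in-state resident: no → false
  GPA ≥ 2.78: 1.66 ≥ 2.78 is false
  essay score < 1: 8 < 1 is false
  interview rating ≥ 4: 3 ≥ 4 is false
  interview rating ≥ 3: 3 ≥ 3 is true
Combine:
[1.1.1.1.1] exactly-one(false, true) = true
[1.1.1.1.2] true OR false = true
[1.1.1.1.3.2] false → false (antecedent false ⇒ implication holds) = true
[1.1.1.1.3] false OR true = true
[1.1.1.1] true AND true AND true = true
[1.1.1] NOT true = false
[1.1] NOT false = true
[1] NOT true = false
[2.1] true OR false = true
[2.2] false OR false = false
[2.3.2] false AND true = false
[2.3] false AND false = false
[2] true OR false OR false = true
[root] false AND true = false
Overall: false → rejected

Rejected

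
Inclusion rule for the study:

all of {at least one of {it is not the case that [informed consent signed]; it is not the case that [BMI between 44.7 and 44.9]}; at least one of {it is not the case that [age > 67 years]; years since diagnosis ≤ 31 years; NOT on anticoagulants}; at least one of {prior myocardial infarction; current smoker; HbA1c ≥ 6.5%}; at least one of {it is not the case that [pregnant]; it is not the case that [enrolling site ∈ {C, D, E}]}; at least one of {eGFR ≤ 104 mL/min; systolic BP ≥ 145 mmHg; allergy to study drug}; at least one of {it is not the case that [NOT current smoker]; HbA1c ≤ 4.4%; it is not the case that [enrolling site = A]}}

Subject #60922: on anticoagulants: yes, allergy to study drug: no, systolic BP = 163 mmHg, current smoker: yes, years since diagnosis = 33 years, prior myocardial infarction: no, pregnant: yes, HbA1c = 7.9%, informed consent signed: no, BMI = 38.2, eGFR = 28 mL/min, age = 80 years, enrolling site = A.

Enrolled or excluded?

Excluded

Atomic conditions:
  informed consent signed: no → false
  BMI between 44.7 and 44.9: 38.2 in [44.7, 44.9] is false
  age > 67 years: 80 > 67 is true
  years since diagnosis ≤ 31 years: 33 ≤ 31 is false
  NOT on anticoagulants: yes → false
  prior myocardial infarction: no → false
  current smoker: yes → true
  HbA1c ≥ 6.5%: 7.9 ≥ 6.5 is true
  pregnant: yes → true
  enrolling site ∈ {C, D, E}: A is not in the set → false
  eGFR ≤ 104 mL/min: 28 ≤ 104 is true
  systolic BP ≥ 145 mmHg: 163 ≥ 145 is true
  allergy to study drug: no → false
  NOT current smoker: yes → false
  HbA1c ≤ 4.4%: 7.9 ≤ 4.4 is false
  enrolling site = A: A == A is true
Combine:
[1.1] NOT false = true
[1.2] NOT false = true
[1] true OR true = true
[2.1] NOT true = false
[2] false OR false OR false = false
[3] false OR true OR true = true
[4.1] NOT true = false
[4.2] NOT false = true
[4] false OR true = true
[5] true OR true OR false = true
[6.1] NOT false = true
[6.3] NOT true = false
[6] true OR false OR false = true
[root] true AND false AND true AND true AND true AND true = false
Overall: false → excluded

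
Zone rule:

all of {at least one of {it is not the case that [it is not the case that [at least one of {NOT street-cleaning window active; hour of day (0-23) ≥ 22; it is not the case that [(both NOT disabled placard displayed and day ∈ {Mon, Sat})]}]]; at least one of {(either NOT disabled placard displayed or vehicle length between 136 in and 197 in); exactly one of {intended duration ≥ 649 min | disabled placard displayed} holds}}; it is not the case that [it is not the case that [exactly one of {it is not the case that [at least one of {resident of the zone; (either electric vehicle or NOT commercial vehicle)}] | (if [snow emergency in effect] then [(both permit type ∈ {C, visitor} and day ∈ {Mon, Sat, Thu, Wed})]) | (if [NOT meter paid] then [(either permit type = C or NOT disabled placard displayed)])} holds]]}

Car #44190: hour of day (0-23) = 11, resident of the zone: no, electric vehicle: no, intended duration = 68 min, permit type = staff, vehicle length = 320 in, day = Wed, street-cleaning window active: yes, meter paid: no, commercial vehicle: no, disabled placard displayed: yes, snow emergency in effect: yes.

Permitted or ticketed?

Atomic conditions:
  NOT street-cleaning window active: yes → false
  hour of day (0-23) ≥ 22: 11 ≥ 22 is false
  NOT disabled placard displayed: yes → false
  day ∈ {Mon, Sat}: Wed is not in the set → false
  vehicle length between 136 in and 197 in: 320 in [136, 197] is false
  intended duration ≥ 649 min: 68 ≥ 649 is false
  disabled placard displayed: yes → true
  resident of the zone: no → false
  electric vehicle: no → false
  NOT commercial vehicle: no → true
  snow emergency in effect: yes → true
  permit type ∈ {C, visitor}: staff is not in the set → false
  day ∈ {Mon, Sat, Thu, Wed}: Wed is in the set → true
  NOT meter paid: no → true
  permit type = C: staff == C is false
Combine:
[1.1.1.1.3.1] false AND false = false
[1.1.1.1.3] NOT false = true
[1.1.1.1] false OR false OR true = true
[1.1.1] NOT true = false
[1.1] NOT false = true
[1.2.1] false OR false = false
[1.2.2] exactly-one(false, true) = true
[1.2] false OR true = true
[1] true OR true = true
[2.1.1.1.1.2] false OR true = true
[2.1.1.1.1] false OR true = true
[2.1.1.1] NOT true = false
[2.1.1.2.2] false AND true = false
[2.1.1.2] true → false = false
[2.1.1.3.2] false OR false = false
[2.1.1.3] true → false = false
[2.1.1] exactly-one(false, false, false) = false
[2.1] NOT false = true
[2] NOT true = false
[root] true AND false = false
Overall: false → ticketed

Ticketed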